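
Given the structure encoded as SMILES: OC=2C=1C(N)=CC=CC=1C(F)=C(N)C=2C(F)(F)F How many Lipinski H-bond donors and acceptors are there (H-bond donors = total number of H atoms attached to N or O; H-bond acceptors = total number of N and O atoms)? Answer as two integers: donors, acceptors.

Donors: find every N or O and count the H atoms it carries.
  atom 1 (O): bond orders sum to 1 → 1 H
  atom 5 (N): bond orders sum to 1 → 2 H
  atom 13 (N): bond orders sum to 1 → 2 H
Lipinski HBD = 5.
Acceptors: N atoms = 2, O atoms = 1 → HBA = 3.

5, 3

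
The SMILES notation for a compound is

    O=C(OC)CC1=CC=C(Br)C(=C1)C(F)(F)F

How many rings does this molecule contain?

1

In SMILES, each pair of matching ring-closure digits denotes one ring-closing bond; the number of such bonds equals the number of independent rings.
Ring-closure bonds here: 1.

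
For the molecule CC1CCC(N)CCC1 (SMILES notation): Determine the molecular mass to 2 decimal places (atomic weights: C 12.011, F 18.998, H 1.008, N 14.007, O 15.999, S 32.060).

127.23 g/mol

First, the molecular formula is C8H17N (counting implicit H from valence).
  C: 8 × 12.011 = 96.088
  H: 17 × 1.008 = 17.136
  N: 1 × 14.007 = 14.007
Sum: 8×12.011 + 17×1.008 + 1×14.007 = 127.231 → 127.23 g/mol.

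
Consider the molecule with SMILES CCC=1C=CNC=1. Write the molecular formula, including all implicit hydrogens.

Walk through each heavy atom and fill implicit hydrogens from standard valence (C 4, N 3, O 2, S 2, halogen 1):
  atom 1: C, bond orders sum to 1 (valence 4) → 3 H
  atom 2: C, bond orders sum to 2 (valence 4) → 2 H
  atom 3: C, bond orders sum to 4 (valence 4) → 0 H
  atom 4: C, bond orders sum to 3 (valence 4) → 1 H
  atom 5: C, bond orders sum to 3 (valence 4) → 1 H
  atom 6: N, bond orders sum to 2 (valence 3) → 1 H
  atom 7: C, bond orders sum to 3 (valence 4) → 1 H
Totals → C:6, H:9, N:1.

C6H9N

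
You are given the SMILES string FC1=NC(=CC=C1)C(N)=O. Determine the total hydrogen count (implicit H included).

5

Walk through each heavy atom and fill implicit hydrogens from standard valence (C 4, N 3, O 2, S 2, halogen 1):
  atom 1: F (halogen, monovalent) → 0 H
  atom 2: C, bond orders sum to 4 (valence 4) → 0 H
  atom 3: N, bond orders sum to 3 (valence 3) → 0 H
  atom 4: C, bond orders sum to 4 (valence 4) → 0 H
  atom 5: C, bond orders sum to 3 (valence 4) → 1 H
  atom 6: C, bond orders sum to 3 (valence 4) → 1 H
  atom 7: C, bond orders sum to 3 (valence 4) → 1 H
  atom 8: C, bond orders sum to 4 (valence 4) → 0 H
  atom 9: N, bond orders sum to 1 (valence 3) → 2 H
  atom 10: O, bond orders sum to 2 (valence 2) → 0 H
Total hydrogens: 5.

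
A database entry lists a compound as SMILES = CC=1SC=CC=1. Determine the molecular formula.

C5H6S

Walk through each heavy atom and fill implicit hydrogens from standard valence (C 4, N 3, O 2, S 2, halogen 1):
  atom 1: C, bond orders sum to 1 (valence 4) → 3 H
  atom 2: C, bond orders sum to 4 (valence 4) → 0 H
  atom 3: S, bond orders sum to 2 (valence 2) → 0 H
  atom 4: C, bond orders sum to 3 (valence 4) → 1 H
  atom 5: C, bond orders sum to 3 (valence 4) → 1 H
  atom 6: C, bond orders sum to 3 (valence 4) → 1 H
Totals → C:5, H:6, S:1.
In Hill order: C5H6S.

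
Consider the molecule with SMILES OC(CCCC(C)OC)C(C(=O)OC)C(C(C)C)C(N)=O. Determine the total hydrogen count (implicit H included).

Walk through each heavy atom and fill implicit hydrogens from standard valence (C 4, N 3, O 2, S 2, halogen 1):
  atom 1: O, bond orders sum to 1 (valence 2) → 1 H
  atom 2: C, bond orders sum to 3 (valence 4) → 1 H
  atom 3: C, bond orders sum to 2 (valence 4) → 2 H
  atom 4: C, bond orders sum to 2 (valence 4) → 2 H
  atom 5: C, bond orders sum to 2 (valence 4) → 2 H
  atom 6: C, bond orders sum to 3 (valence 4) → 1 H
  atom 7: C, bond orders sum to 1 (valence 4) → 3 H
  atom 8: O, bond orders sum to 2 (valence 2) → 0 H
  atom 9: C, bond orders sum to 1 (valence 4) → 3 H
  atom 10: C, bond orders sum to 3 (valence 4) → 1 H
  atom 11: C, bond orders sum to 4 (valence 4) → 0 H
  atom 12: O, bond orders sum to 2 (valence 2) → 0 H
  atom 13: O, bond orders sum to 2 (valence 2) → 0 H
  atom 14: C, bond orders sum to 1 (valence 4) → 3 H
  atom 15: C, bond orders sum to 3 (valence 4) → 1 H
  atom 16: C, bond orders sum to 3 (valence 4) → 1 H
  atom 17: C, bond orders sum to 1 (valence 4) → 3 H
  atom 18: C, bond orders sum to 1 (valence 4) → 3 H
  atom 19: C, bond orders sum to 4 (valence 4) → 0 H
  atom 20: N, bond orders sum to 1 (valence 3) → 2 H
  atom 21: O, bond orders sum to 2 (valence 2) → 0 H
Total hydrogens: 29.

29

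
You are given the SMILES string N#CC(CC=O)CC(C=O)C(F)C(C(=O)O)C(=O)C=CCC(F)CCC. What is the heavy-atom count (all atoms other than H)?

Every atom symbol written in the SMILES (organic subset) is one heavy atom; implicit H are not written.
Heavy atoms by element → C:18, F:2, N:1, O:5.
Total: 26.

26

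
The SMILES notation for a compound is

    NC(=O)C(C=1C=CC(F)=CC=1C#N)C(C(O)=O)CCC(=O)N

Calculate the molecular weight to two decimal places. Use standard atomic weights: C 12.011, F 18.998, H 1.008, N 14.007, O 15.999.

307.28 g/mol

First, the molecular formula is C14H14FN3O4 (counting implicit H from valence).
  C: 14 × 12.011 = 168.154
  F: 1 × 18.998 = 18.998
  H: 14 × 1.008 = 14.112
  N: 3 × 14.007 = 42.021
  O: 4 × 15.999 = 63.996
Sum: 14×12.011 + 1×18.998 + 14×1.008 + 3×14.007 + 4×15.999 = 307.281 → 307.28 g/mol.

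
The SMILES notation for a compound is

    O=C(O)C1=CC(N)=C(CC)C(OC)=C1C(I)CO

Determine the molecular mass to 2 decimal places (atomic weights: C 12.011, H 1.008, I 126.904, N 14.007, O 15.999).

365.17 g/mol

First, the molecular formula is C12H16INO4 (counting implicit H from valence).
  C: 12 × 12.011 = 144.132
  H: 16 × 1.008 = 16.128
  I: 1 × 126.904 = 126.904
  N: 1 × 14.007 = 14.007
  O: 4 × 15.999 = 63.996
Sum: 12×12.011 + 16×1.008 + 1×126.904 + 1×14.007 + 4×15.999 = 365.167 → 365.17 g/mol.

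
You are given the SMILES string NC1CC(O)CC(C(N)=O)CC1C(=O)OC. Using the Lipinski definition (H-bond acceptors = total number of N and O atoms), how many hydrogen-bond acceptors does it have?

N atoms: 2; O atoms: 4.
Lipinski HBA = 2 + 4 = 6.

6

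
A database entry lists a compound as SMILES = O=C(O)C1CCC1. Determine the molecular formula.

C5H8O2

Walk through each heavy atom and fill implicit hydrogens from standard valence (C 4, N 3, O 2, S 2, halogen 1):
  atom 1: O, bond orders sum to 2 (valence 2) → 0 H
  atom 2: C, bond orders sum to 4 (valence 4) → 0 H
  atom 3: O, bond orders sum to 1 (valence 2) → 1 H
  atom 4: C, bond orders sum to 3 (valence 4) → 1 H
  atom 5: C, bond orders sum to 2 (valence 4) → 2 H
  atom 6: C, bond orders sum to 2 (valence 4) → 2 H
  atom 7: C, bond orders sum to 2 (valence 4) → 2 H
Totals → C:5, H:8, O:2.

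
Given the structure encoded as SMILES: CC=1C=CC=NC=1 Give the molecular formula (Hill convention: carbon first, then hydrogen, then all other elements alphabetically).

Walk through each heavy atom and fill implicit hydrogens from standard valence (C 4, N 3, O 2, S 2, halogen 1):
  atom 1: C, bond orders sum to 1 (valence 4) → 3 H
  atom 2: C, bond orders sum to 4 (valence 4) → 0 H
  atom 3: C, bond orders sum to 3 (valence 4) → 1 H
  atom 4: C, bond orders sum to 3 (valence 4) → 1 H
  atom 5: C, bond orders sum to 3 (valence 4) → 1 H
  atom 6: N, bond orders sum to 3 (valence 3) → 0 H
  atom 7: C, bond orders sum to 3 (valence 4) → 1 H
Totals → C:6, H:7, N:1.
In Hill order: C6H7N.

C6H7N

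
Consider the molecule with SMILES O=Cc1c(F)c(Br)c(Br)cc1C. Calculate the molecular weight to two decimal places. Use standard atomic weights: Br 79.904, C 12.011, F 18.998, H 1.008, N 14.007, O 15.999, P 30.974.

First, the molecular formula is C8H5Br2FO (counting implicit H from valence).
  Br: 2 × 79.904 = 159.808
  C: 8 × 12.011 = 96.088
  F: 1 × 18.998 = 18.998
  H: 5 × 1.008 = 5.040
  O: 1 × 15.999 = 15.999
Sum: 2×79.904 + 8×12.011 + 1×18.998 + 5×1.008 + 1×15.999 = 295.933 → 295.93 g/mol.

295.93 g/mol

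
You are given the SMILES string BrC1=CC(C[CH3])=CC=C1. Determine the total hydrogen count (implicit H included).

9

Walk through each heavy atom and fill implicit hydrogens from standard valence (C 4, N 3, O 2, S 2, halogen 1):
  atom 1: Br (halogen, monovalent) → 0 H
  atom 2: C, bond orders sum to 4 (valence 4) → 0 H
  atom 3: C, bond orders sum to 3 (valence 4) → 1 H
  atom 4: C, bond orders sum to 4 (valence 4) → 0 H
  atom 5: C, bond orders sum to 2 (valence 4) → 2 H
  atom 6: C with explicit H count 3
  atom 7: C, bond orders sum to 3 (valence 4) → 1 H
  atom 8: C, bond orders sum to 3 (valence 4) → 1 H
  atom 9: C, bond orders sum to 3 (valence 4) → 1 H
Total hydrogens: 9.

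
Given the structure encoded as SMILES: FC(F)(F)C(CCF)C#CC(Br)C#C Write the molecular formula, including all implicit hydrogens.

Walk through each heavy atom and fill implicit hydrogens from standard valence (C 4, N 3, O 2, S 2, halogen 1):
  atom 1: F (halogen, monovalent) → 0 H
  atom 2: C, bond orders sum to 4 (valence 4) → 0 H
  atom 3: F (halogen, monovalent) → 0 H
  atom 4: F (halogen, monovalent) → 0 H
  atom 5: C, bond orders sum to 3 (valence 4) → 1 H
  atom 6: C, bond orders sum to 2 (valence 4) → 2 H
  atom 7: C, bond orders sum to 2 (valence 4) → 2 H
  atom 8: F (halogen, monovalent) → 0 H
  atom 9: C, bond orders sum to 4 (valence 4) → 0 H
  atom 10: C, bond orders sum to 4 (valence 4) → 0 H
  atom 11: C, bond orders sum to 3 (valence 4) → 1 H
  atom 12: Br (halogen, monovalent) → 0 H
  atom 13: C, bond orders sum to 4 (valence 4) → 0 H
  atom 14: C, bond orders sum to 3 (valence 4) → 1 H
Totals → C:9, H:7, Br:1, F:4.
In Hill order: C9H7BrF4.

C9H7BrF4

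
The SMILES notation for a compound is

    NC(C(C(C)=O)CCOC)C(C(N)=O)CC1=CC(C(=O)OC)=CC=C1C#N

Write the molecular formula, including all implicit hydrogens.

Walk through each heavy atom and fill implicit hydrogens from standard valence (C 4, N 3, O 2, S 2, halogen 1):
  atom 1: N, bond orders sum to 1 (valence 3) → 2 H
  atom 2: C, bond orders sum to 3 (valence 4) → 1 H
  atom 3: C, bond orders sum to 3 (valence 4) → 1 H
  atom 4: C, bond orders sum to 4 (valence 4) → 0 H
  atom 5: C, bond orders sum to 1 (valence 4) → 3 H
  atom 6: O, bond orders sum to 2 (valence 2) → 0 H
  atom 7: C, bond orders sum to 2 (valence 4) → 2 H
  atom 8: C, bond orders sum to 2 (valence 4) → 2 H
  atom 9: O, bond orders sum to 2 (valence 2) → 0 H
  atom 10: C, bond orders sum to 1 (valence 4) → 3 H
  atom 11: C, bond orders sum to 3 (valence 4) → 1 H
  atom 12: C, bond orders sum to 4 (valence 4) → 0 H
  atom 13: N, bond orders sum to 1 (valence 3) → 2 H
  atom 14: O, bond orders sum to 2 (valence 2) → 0 H
  atom 15: C, bond orders sum to 2 (valence 4) → 2 H
  atom 16: C, bond orders sum to 4 (valence 4) → 0 H
  atom 17: C, bond orders sum to 3 (valence 4) → 1 H
  atom 18: C, bond orders sum to 4 (valence 4) → 0 H
  atom 19: C, bond orders sum to 4 (valence 4) → 0 H
  atom 20: O, bond orders sum to 2 (valence 2) → 0 H
  atom 21: O, bond orders sum to 2 (valence 2) → 0 H
  atom 22: C, bond orders sum to 1 (valence 4) → 3 H
  atom 23: C, bond orders sum to 3 (valence 4) → 1 H
  atom 24: C, bond orders sum to 3 (valence 4) → 1 H
  atom 25: C, bond orders sum to 4 (valence 4) → 0 H
  atom 26: C, bond orders sum to 4 (valence 4) → 0 H
  atom 27: N, bond orders sum to 3 (valence 3) → 0 H
Totals → C:19, H:25, N:3, O:5.
In Hill order: C19H25N3O5.

C19H25N3O5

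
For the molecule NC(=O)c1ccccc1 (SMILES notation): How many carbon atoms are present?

7

Count every carbon token in the SMILES (each C, including those in ring-closure positions and inside branches).
Carbon count: 7.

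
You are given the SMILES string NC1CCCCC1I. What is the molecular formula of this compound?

Walk through each heavy atom and fill implicit hydrogens from standard valence (C 4, N 3, O 2, S 2, halogen 1):
  atom 1: N, bond orders sum to 1 (valence 3) → 2 H
  atom 2: C, bond orders sum to 3 (valence 4) → 1 H
  atom 3: C, bond orders sum to 2 (valence 4) → 2 H
  atom 4: C, bond orders sum to 2 (valence 4) → 2 H
  atom 5: C, bond orders sum to 2 (valence 4) → 2 H
  atom 6: C, bond orders sum to 2 (valence 4) → 2 H
  atom 7: C, bond orders sum to 3 (valence 4) → 1 H
  atom 8: I (halogen, monovalent) → 0 H
Totals → C:6, H:12, I:1, N:1.

C6H12IN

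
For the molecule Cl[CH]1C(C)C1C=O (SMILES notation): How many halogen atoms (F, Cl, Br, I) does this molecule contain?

Halogen atoms appear at heavy-atom position 1 (1×Cl).
Other groups present: 1 aldehyde.
Halogen count: 1.

1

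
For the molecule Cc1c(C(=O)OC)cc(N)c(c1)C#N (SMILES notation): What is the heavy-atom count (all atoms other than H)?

14

Every atom symbol written in the SMILES (organic subset) is one heavy atom; implicit H are not written.
Heavy atoms by element → C:10, N:2, O:2.
Total: 14.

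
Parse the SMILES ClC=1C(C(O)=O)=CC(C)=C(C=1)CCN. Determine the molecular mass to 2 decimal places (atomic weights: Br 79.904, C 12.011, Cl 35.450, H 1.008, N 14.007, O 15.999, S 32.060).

213.66 g/mol

First, the molecular formula is C10H12ClNO2 (counting implicit H from valence).
  C: 10 × 12.011 = 120.110
  Cl: 1 × 35.450 = 35.450
  H: 12 × 1.008 = 12.096
  N: 1 × 14.007 = 14.007
  O: 2 × 15.999 = 31.998
Sum: 10×12.011 + 1×35.450 + 12×1.008 + 1×14.007 + 2×15.999 = 213.661 → 213.66 g/mol.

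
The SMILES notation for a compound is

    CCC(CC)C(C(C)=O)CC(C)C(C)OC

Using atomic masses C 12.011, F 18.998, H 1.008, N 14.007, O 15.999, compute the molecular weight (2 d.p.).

228.38 g/mol

First, the molecular formula is C14H28O2 (counting implicit H from valence).
  C: 14 × 12.011 = 168.154
  H: 28 × 1.008 = 28.224
  O: 2 × 15.999 = 31.998
Sum: 14×12.011 + 28×1.008 + 2×15.999 = 228.376 → 228.38 g/mol.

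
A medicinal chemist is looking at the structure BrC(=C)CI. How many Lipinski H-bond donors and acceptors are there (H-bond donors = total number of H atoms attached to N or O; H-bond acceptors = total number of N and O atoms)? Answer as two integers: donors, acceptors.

0, 0

Donors: find every N or O and count the H atoms it carries.
  (no N or O atoms present)
Lipinski HBD = 0.
Acceptors: N atoms = 0, O atoms = 0 → HBA = 0.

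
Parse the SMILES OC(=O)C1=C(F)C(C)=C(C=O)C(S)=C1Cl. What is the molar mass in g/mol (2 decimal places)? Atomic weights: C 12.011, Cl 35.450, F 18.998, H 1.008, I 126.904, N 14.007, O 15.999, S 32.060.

248.65 g/mol

First, the molecular formula is C9H6ClFO3S (counting implicit H from valence).
  C: 9 × 12.011 = 108.099
  Cl: 1 × 35.450 = 35.450
  F: 1 × 18.998 = 18.998
  H: 6 × 1.008 = 6.048
  O: 3 × 15.999 = 47.997
  S: 1 × 32.060 = 32.060
Sum: 9×12.011 + 1×35.450 + 1×18.998 + 6×1.008 + 3×15.999 + 1×32.060 = 248.652 → 248.65 g/mol.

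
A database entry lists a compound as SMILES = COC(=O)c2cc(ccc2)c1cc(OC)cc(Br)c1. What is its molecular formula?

Walk through each heavy atom and fill implicit hydrogens from standard valence (C 4, N 3, O 2, S 2, halogen 1); for lowercase aromatic atoms, an aromatic c carries 1 H when it has two neighbours and 0 H with three, and aromatic n carries 0 H:
  atom 1: C, bond orders sum to 1 (valence 4) → 3 H
  atom 2: O, bond orders sum to 2 (valence 2) → 0 H
  atom 3: C, bond orders sum to 4 (valence 4) → 0 H
  atom 4: O, bond orders sum to 2 (valence 2) → 0 H
  atom 5: aromatic c, 3 neighbours → 0 H
  atom 6: aromatic c, 2 neighbours → 1 H
  atom 7: aromatic c, 3 neighbours → 0 H
  atom 8: aromatic c, 2 neighbours → 1 H
  atom 9: aromatic c, 2 neighbours → 1 H
  atom 10: aromatic c, 2 neighbours → 1 H
  atom 11: aromatic c, 3 neighbours → 0 H
  atom 12: aromatic c, 2 neighbours → 1 H
  atom 13: aromatic c, 3 neighbours → 0 H
  atom 14: O, bond orders sum to 2 (valence 2) → 0 H
  atom 15: C, bond orders sum to 1 (valence 4) → 3 H
  atom 16: aromatic c, 2 neighbours → 1 H
  atom 17: aromatic c, 3 neighbours → 0 H
  atom 18: Br (halogen, monovalent) → 0 H
  atom 19: aromatic c, 2 neighbours → 1 H
Totals → C:15, H:13, Br:1, O:3.
In Hill order: C15H13BrO3.

C15H13BrO3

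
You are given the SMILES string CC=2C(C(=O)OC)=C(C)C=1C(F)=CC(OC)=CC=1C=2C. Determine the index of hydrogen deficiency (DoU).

Degree of unsaturation = (number of rings) + (number of π bonds).
Ring closures in the SMILES: 2.
π bonds: 6 double bonds (each 1 DoU) → 6 DoU from unsaturation.
Total DoU = 2 + 6 = 8.

8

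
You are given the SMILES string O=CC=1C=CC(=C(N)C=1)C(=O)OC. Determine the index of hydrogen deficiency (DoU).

Degree of unsaturation = (number of rings) + (number of π bonds).
Ring closures in the SMILES: 1.
π bonds: 5 double bonds (each 1 DoU) → 5 DoU from unsaturation.
Total DoU = 1 + 5 = 6.

6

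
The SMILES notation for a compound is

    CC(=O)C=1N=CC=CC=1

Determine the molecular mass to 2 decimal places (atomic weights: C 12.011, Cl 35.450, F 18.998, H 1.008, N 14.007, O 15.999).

First, the molecular formula is C7H7NO (counting implicit H from valence).
  C: 7 × 12.011 = 84.077
  H: 7 × 1.008 = 7.056
  N: 1 × 14.007 = 14.007
  O: 1 × 15.999 = 15.999
Sum: 7×12.011 + 7×1.008 + 1×14.007 + 1×15.999 = 121.139 → 121.14 g/mol.

121.14 g/mol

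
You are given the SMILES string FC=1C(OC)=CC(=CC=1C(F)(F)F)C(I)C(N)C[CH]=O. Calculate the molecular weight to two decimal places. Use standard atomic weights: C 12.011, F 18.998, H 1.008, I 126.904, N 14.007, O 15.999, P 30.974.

First, the molecular formula is C12H12F4INO2 (counting implicit H from valence).
  C: 12 × 12.011 = 144.132
  F: 4 × 18.998 = 75.992
  H: 12 × 1.008 = 12.096
  I: 1 × 126.904 = 126.904
  N: 1 × 14.007 = 14.007
  O: 2 × 15.999 = 31.998
Sum: 12×12.011 + 4×18.998 + 12×1.008 + 1×126.904 + 1×14.007 + 2×15.999 = 405.129 → 405.13 g/mol.

405.13 g/mol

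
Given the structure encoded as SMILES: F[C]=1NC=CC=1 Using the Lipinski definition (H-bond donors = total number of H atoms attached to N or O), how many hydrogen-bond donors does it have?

1

Donors: find every N or O and count the H atoms it carries.
  atom 3 (N): bond orders sum to 2 → 1 H
Lipinski HBD = 1.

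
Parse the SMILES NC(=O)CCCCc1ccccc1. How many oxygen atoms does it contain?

Scan the SMILES for O atoms (remember two-letter symbols like Cl and Br are single atoms).
Oxygen count: 1.

1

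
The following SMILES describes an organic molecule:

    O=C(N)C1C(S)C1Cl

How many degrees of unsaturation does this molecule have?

2

Degree of unsaturation = (number of rings) + (number of π bonds).
Ring closures in the SMILES: 1.
π bonds: 1 double bond (each 1 DoU) → 1 DoU from unsaturation.
Total DoU = 1 + 1 = 2.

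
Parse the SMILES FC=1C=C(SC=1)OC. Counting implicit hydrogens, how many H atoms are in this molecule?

5

Walk through each heavy atom and fill implicit hydrogens from standard valence (C 4, N 3, O 2, S 2, halogen 1):
  atom 1: F (halogen, monovalent) → 0 H
  atom 2: C, bond orders sum to 4 (valence 4) → 0 H
  atom 3: C, bond orders sum to 3 (valence 4) → 1 H
  atom 4: C, bond orders sum to 4 (valence 4) → 0 H
  atom 5: S, bond orders sum to 2 (valence 2) → 0 H
  atom 6: C, bond orders sum to 3 (valence 4) → 1 H
  atom 7: O, bond orders sum to 2 (valence 2) → 0 H
  atom 8: C, bond orders sum to 1 (valence 4) → 3 H
Total hydrogens: 5.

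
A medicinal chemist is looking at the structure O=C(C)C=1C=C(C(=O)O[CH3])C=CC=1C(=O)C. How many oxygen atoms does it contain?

Scan the SMILES for O atoms (remember two-letter symbols like Cl and Br are single atoms).
Oxygen count: 4.

4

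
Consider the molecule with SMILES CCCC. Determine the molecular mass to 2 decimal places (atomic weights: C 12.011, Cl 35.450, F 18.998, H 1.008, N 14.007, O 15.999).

58.12 g/mol

First, the molecular formula is C4H10 (counting implicit H from valence).
  C: 4 × 12.011 = 48.044
  H: 10 × 1.008 = 10.080
Sum: 4×12.011 + 10×1.008 = 58.124 → 58.12 g/mol.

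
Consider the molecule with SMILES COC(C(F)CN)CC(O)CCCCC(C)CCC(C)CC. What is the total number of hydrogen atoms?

38

Walk through each heavy atom and fill implicit hydrogens from standard valence (C 4, N 3, O 2, S 2, halogen 1):
  atom 1: C, bond orders sum to 1 (valence 4) → 3 H
  atom 2: O, bond orders sum to 2 (valence 2) → 0 H
  atom 3: C, bond orders sum to 3 (valence 4) → 1 H
  atom 4: C, bond orders sum to 3 (valence 4) → 1 H
  atom 5: F (halogen, monovalent) → 0 H
  atom 6: C, bond orders sum to 2 (valence 4) → 2 H
  atom 7: N, bond orders sum to 1 (valence 3) → 2 H
  atom 8: C, bond orders sum to 2 (valence 4) → 2 H
  atom 9: C, bond orders sum to 3 (valence 4) → 1 H
  atom 10: O, bond orders sum to 1 (valence 2) → 1 H
  atom 11: C, bond orders sum to 2 (valence 4) → 2 H
  atom 12: C, bond orders sum to 2 (valence 4) → 2 H
  atom 13: C, bond orders sum to 2 (valence 4) → 2 H
  atom 14: C, bond orders sum to 2 (valence 4) → 2 H
  atom 15: C, bond orders sum to 3 (valence 4) → 1 H
  atom 16: C, bond orders sum to 1 (valence 4) → 3 H
  atom 17: C, bond orders sum to 2 (valence 4) → 2 H
  atom 18: C, bond orders sum to 2 (valence 4) → 2 H
  atom 19: C, bond orders sum to 3 (valence 4) → 1 H
  atom 20: C, bond orders sum to 1 (valence 4) → 3 H
  atom 21: C, bond orders sum to 2 (valence 4) → 2 H
  atom 22: C, bond orders sum to 1 (valence 4) → 3 H
Total hydrogens: 38.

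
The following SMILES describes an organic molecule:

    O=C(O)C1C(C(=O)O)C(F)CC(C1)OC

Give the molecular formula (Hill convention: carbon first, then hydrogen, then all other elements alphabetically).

C9H13FO5

Walk through each heavy atom and fill implicit hydrogens from standard valence (C 4, N 3, O 2, S 2, halogen 1):
  atom 1: O, bond orders sum to 2 (valence 2) → 0 H
  atom 2: C, bond orders sum to 4 (valence 4) → 0 H
  atom 3: O, bond orders sum to 1 (valence 2) → 1 H
  atom 4: C, bond orders sum to 3 (valence 4) → 1 H
  atom 5: C, bond orders sum to 3 (valence 4) → 1 H
  atom 6: C, bond orders sum to 4 (valence 4) → 0 H
  atom 7: O, bond orders sum to 2 (valence 2) → 0 H
  atom 8: O, bond orders sum to 1 (valence 2) → 1 H
  atom 9: C, bond orders sum to 3 (valence 4) → 1 H
  atom 10: F (halogen, monovalent) → 0 H
  atom 11: C, bond orders sum to 2 (valence 4) → 2 H
  atom 12: C, bond orders sum to 3 (valence 4) → 1 H
  atom 13: C, bond orders sum to 2 (valence 4) → 2 H
  atom 14: O, bond orders sum to 2 (valence 2) → 0 H
  atom 15: C, bond orders sum to 1 (valence 4) → 3 H
Totals → C:9, H:13, F:1, O:5.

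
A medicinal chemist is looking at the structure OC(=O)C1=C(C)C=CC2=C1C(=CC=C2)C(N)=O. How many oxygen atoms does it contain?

3

Scan the SMILES for O atoms (remember two-letter symbols like Cl and Br are single atoms).
Oxygen count: 3.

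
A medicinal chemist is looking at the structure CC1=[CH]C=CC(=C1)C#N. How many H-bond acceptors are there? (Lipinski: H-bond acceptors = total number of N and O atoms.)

1

N atoms: 1; O atoms: 0.
Lipinski HBA = 1 + 0 = 1.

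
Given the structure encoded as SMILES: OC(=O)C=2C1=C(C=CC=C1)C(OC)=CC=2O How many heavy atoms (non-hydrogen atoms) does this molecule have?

16

Every atom symbol written in the SMILES (organic subset) is one heavy atom; implicit H are not written.
Heavy atoms by element → C:12, O:4.
Total: 16.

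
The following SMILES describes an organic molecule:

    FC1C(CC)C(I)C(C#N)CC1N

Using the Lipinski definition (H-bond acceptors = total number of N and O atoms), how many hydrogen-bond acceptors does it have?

2

N atoms: 2; O atoms: 0.
Lipinski HBA = 2 + 0 = 2.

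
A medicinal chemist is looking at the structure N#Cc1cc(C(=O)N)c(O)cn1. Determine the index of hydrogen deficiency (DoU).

7

Molecular formula: C7H5N3O2.
DoU = (2C + 2 + N − H − X) / 2, where X is the halogen count and O/S are ignored.
    = (2·7 + 2 + 3 − 5 − 0) / 2 = 14 / 2 = 7.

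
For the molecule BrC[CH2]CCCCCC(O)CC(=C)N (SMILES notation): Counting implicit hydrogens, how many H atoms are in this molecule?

Walk through each heavy atom and fill implicit hydrogens from standard valence (C 4, N 3, O 2, S 2, halogen 1):
  atom 1: Br (halogen, monovalent) → 0 H
  atom 2: C, bond orders sum to 2 (valence 4) → 2 H
  atom 3: C with explicit H count 2
  atom 4: C, bond orders sum to 2 (valence 4) → 2 H
  atom 5: C, bond orders sum to 2 (valence 4) → 2 H
  atom 6: C, bond orders sum to 2 (valence 4) → 2 H
  atom 7: C, bond orders sum to 2 (valence 4) → 2 H
  atom 8: C, bond orders sum to 2 (valence 4) → 2 H
  atom 9: C, bond orders sum to 3 (valence 4) → 1 H
  atom 10: O, bond orders sum to 1 (valence 2) → 1 H
  atom 11: C, bond orders sum to 2 (valence 4) → 2 H
  atom 12: C, bond orders sum to 4 (valence 4) → 0 H
  atom 13: C, bond orders sum to 2 (valence 4) → 2 H
  atom 14: N, bond orders sum to 1 (valence 3) → 2 H
Total hydrogens: 22.

22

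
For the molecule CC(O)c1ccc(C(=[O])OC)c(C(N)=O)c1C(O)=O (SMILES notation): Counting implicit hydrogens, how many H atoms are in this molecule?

13

Walk through each heavy atom and fill implicit hydrogens from standard valence (C 4, N 3, O 2, S 2, halogen 1); for lowercase aromatic atoms, an aromatic c carries 1 H when it has two neighbours and 0 H with three, and aromatic n carries 0 H:
  atom 1: C, bond orders sum to 1 (valence 4) → 3 H
  atom 2: C, bond orders sum to 3 (valence 4) → 1 H
  atom 3: O, bond orders sum to 1 (valence 2) → 1 H
  atom 4: aromatic c, 3 neighbours → 0 H
  atom 5: aromatic c, 2 neighbours → 1 H
  atom 6: aromatic c, 2 neighbours → 1 H
  atom 7: aromatic c, 3 neighbours → 0 H
  atom 8: C, bond orders sum to 4 (valence 4) → 0 H
  atom 9: O with explicit H count 0
  atom 10: O, bond orders sum to 2 (valence 2) → 0 H
  atom 11: C, bond orders sum to 1 (valence 4) → 3 H
  atom 12: aromatic c, 3 neighbours → 0 H
  atom 13: C, bond orders sum to 4 (valence 4) → 0 H
  atom 14: N, bond orders sum to 1 (valence 3) → 2 H
  atom 15: O, bond orders sum to 2 (valence 2) → 0 H
  atom 16: aromatic c, 3 neighbours → 0 H
  atom 17: C, bond orders sum to 4 (valence 4) → 0 H
  atom 18: O, bond orders sum to 1 (valence 2) → 1 H
  atom 19: O, bond orders sum to 2 (valence 2) → 0 H
Total hydrogens: 13.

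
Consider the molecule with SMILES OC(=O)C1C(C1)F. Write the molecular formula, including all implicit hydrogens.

C4H5FO2

Walk through each heavy atom and fill implicit hydrogens from standard valence (C 4, N 3, O 2, S 2, halogen 1):
  atom 1: O, bond orders sum to 1 (valence 2) → 1 H
  atom 2: C, bond orders sum to 4 (valence 4) → 0 H
  atom 3: O, bond orders sum to 2 (valence 2) → 0 H
  atom 4: C, bond orders sum to 3 (valence 4) → 1 H
  atom 5: C, bond orders sum to 3 (valence 4) → 1 H
  atom 6: C, bond orders sum to 2 (valence 4) → 2 H
  atom 7: F (halogen, monovalent) → 0 H
Totals → C:4, H:5, F:1, O:2.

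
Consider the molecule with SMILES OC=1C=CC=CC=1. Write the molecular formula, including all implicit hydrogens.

C6H6O

Walk through each heavy atom and fill implicit hydrogens from standard valence (C 4, N 3, O 2, S 2, halogen 1):
  atom 1: O, bond orders sum to 1 (valence 2) → 1 H
  atom 2: C, bond orders sum to 4 (valence 4) → 0 H
  atom 3: C, bond orders sum to 3 (valence 4) → 1 H
  atom 4: C, bond orders sum to 3 (valence 4) → 1 H
  atom 5: C, bond orders sum to 3 (valence 4) → 1 H
  atom 6: C, bond orders sum to 3 (valence 4) → 1 H
  atom 7: C, bond orders sum to 3 (valence 4) → 1 H
Totals → C:6, H:6, O:1.
In Hill order: C6H6O.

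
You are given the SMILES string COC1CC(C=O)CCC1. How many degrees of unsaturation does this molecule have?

Degree of unsaturation = (number of rings) + (number of π bonds).
Ring closures in the SMILES: 1.
π bonds: 1 double bond (each 1 DoU) → 1 DoU from unsaturation.
Total DoU = 1 + 1 = 2.

2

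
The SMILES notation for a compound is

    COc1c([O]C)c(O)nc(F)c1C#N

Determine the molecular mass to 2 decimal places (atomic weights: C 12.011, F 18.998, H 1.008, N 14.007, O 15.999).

198.15 g/mol

First, the molecular formula is C8H7FN2O3 (counting implicit H from valence).
  C: 8 × 12.011 = 96.088
  F: 1 × 18.998 = 18.998
  H: 7 × 1.008 = 7.056
  N: 2 × 14.007 = 28.014
  O: 3 × 15.999 = 47.997
Sum: 8×12.011 + 1×18.998 + 7×1.008 + 2×14.007 + 3×15.999 = 198.153 → 198.15 g/mol.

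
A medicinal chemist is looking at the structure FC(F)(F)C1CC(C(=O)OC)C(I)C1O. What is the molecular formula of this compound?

Walk through each heavy atom and fill implicit hydrogens from standard valence (C 4, N 3, O 2, S 2, halogen 1):
  atom 1: F (halogen, monovalent) → 0 H
  atom 2: C, bond orders sum to 4 (valence 4) → 0 H
  atom 3: F (halogen, monovalent) → 0 H
  atom 4: F (halogen, monovalent) → 0 H
  atom 5: C, bond orders sum to 3 (valence 4) → 1 H
  atom 6: C, bond orders sum to 2 (valence 4) → 2 H
  atom 7: C, bond orders sum to 3 (valence 4) → 1 H
  atom 8: C, bond orders sum to 4 (valence 4) → 0 H
  atom 9: O, bond orders sum to 2 (valence 2) → 0 H
  atom 10: O, bond orders sum to 2 (valence 2) → 0 H
  atom 11: C, bond orders sum to 1 (valence 4) → 3 H
  atom 12: C, bond orders sum to 3 (valence 4) → 1 H
  atom 13: I (halogen, monovalent) → 0 H
  atom 14: C, bond orders sum to 3 (valence 4) → 1 H
  atom 15: O, bond orders sum to 1 (valence 2) → 1 H
Totals → C:8, H:10, F:3, I:1, O:3.
In Hill order: C8H10F3IO3.

C8H10F3IO3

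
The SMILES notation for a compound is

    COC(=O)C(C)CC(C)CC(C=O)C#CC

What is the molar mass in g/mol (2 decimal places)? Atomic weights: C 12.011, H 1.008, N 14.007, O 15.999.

224.30 g/mol

First, the molecular formula is C13H20O3 (counting implicit H from valence).
  C: 13 × 12.011 = 156.143
  H: 20 × 1.008 = 20.160
  O: 3 × 15.999 = 47.997
Sum: 13×12.011 + 20×1.008 + 3×15.999 = 224.300 → 224.30 g/mol.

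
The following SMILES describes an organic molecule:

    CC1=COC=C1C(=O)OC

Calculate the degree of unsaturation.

4

Molecular formula: C7H8O3.
DoU = (2C + 2 + N − H − X) / 2, where X is the halogen count and O/S are ignored.
    = (2·7 + 2 + 0 − 8 − 0) / 2 = 8 / 2 = 4.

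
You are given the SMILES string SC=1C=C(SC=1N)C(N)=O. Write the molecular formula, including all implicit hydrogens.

C5H6N2OS2

Walk through each heavy atom and fill implicit hydrogens from standard valence (C 4, N 3, O 2, S 2, halogen 1):
  atom 1: S, bond orders sum to 1 (valence 2) → 1 H
  atom 2: C, bond orders sum to 4 (valence 4) → 0 H
  atom 3: C, bond orders sum to 3 (valence 4) → 1 H
  atom 4: C, bond orders sum to 4 (valence 4) → 0 H
  atom 5: S, bond orders sum to 2 (valence 2) → 0 H
  atom 6: C, bond orders sum to 4 (valence 4) → 0 H
  atom 7: N, bond orders sum to 1 (valence 3) → 2 H
  atom 8: C, bond orders sum to 4 (valence 4) → 0 H
  atom 9: N, bond orders sum to 1 (valence 3) → 2 H
  atom 10: O, bond orders sum to 2 (valence 2) → 0 H
Totals → C:5, H:6, N:2, O:1, S:2.
In Hill order: C5H6N2OS2.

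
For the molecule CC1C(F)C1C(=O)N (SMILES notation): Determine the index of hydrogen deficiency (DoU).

Degree of unsaturation = (number of rings) + (number of π bonds).
Ring closures in the SMILES: 1.
π bonds: 1 double bond (each 1 DoU) → 1 DoU from unsaturation.
Total DoU = 1 + 1 = 2.

2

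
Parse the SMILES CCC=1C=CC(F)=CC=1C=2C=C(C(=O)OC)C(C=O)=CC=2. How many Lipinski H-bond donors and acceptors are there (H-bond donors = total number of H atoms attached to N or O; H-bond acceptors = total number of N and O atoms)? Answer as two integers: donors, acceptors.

0, 3

Donors: find every N or O and count the H atoms it carries.
  atom 14 (O): bond orders sum to 2 → 0 H
  atom 15 (O): bond orders sum to 2 → 0 H
  atom 19 (O): bond orders sum to 2 → 0 H
Lipinski HBD = 0.
Acceptors: N atoms = 0, O atoms = 3 → HBA = 3.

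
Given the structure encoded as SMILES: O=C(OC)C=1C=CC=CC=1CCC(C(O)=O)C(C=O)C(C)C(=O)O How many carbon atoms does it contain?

Count every carbon token in the SMILES (each C, including those in ring-closure positions and inside branches).
Carbon count: 17.

17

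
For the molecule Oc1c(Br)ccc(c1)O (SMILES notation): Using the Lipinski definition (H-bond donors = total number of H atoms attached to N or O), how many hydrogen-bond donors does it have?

Donors: find every N or O and count the H atoms it carries.
  atom 1 (O): bond orders sum to 1 → 1 H
  atom 9 (O): bond orders sum to 1 → 1 H
Lipinski HBD = 2.

2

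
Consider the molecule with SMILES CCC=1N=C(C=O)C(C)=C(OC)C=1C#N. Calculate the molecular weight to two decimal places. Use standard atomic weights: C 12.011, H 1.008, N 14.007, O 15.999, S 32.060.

204.23 g/mol

First, the molecular formula is C11H12N2O2 (counting implicit H from valence).
  C: 11 × 12.011 = 132.121
  H: 12 × 1.008 = 12.096
  N: 2 × 14.007 = 28.014
  O: 2 × 15.999 = 31.998
Sum: 11×12.011 + 12×1.008 + 2×14.007 + 2×15.999 = 204.229 → 204.23 g/mol.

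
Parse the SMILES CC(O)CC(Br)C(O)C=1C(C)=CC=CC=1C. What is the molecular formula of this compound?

Walk through each heavy atom and fill implicit hydrogens from standard valence (C 4, N 3, O 2, S 2, halogen 1):
  atom 1: C, bond orders sum to 1 (valence 4) → 3 H
  atom 2: C, bond orders sum to 3 (valence 4) → 1 H
  atom 3: O, bond orders sum to 1 (valence 2) → 1 H
  atom 4: C, bond orders sum to 2 (valence 4) → 2 H
  atom 5: C, bond orders sum to 3 (valence 4) → 1 H
  atom 6: Br (halogen, monovalent) → 0 H
  atom 7: C, bond orders sum to 3 (valence 4) → 1 H
  atom 8: O, bond orders sum to 1 (valence 2) → 1 H
  atom 9: C, bond orders sum to 4 (valence 4) → 0 H
  atom 10: C, bond orders sum to 4 (valence 4) → 0 H
  atom 11: C, bond orders sum to 1 (valence 4) → 3 H
  atom 12: C, bond orders sum to 3 (valence 4) → 1 H
  atom 13: C, bond orders sum to 3 (valence 4) → 1 H
  atom 14: C, bond orders sum to 3 (valence 4) → 1 H
  atom 15: C, bond orders sum to 4 (valence 4) → 0 H
  atom 16: C, bond orders sum to 1 (valence 4) → 3 H
Totals → C:13, H:19, Br:1, O:2.

C13H19BrO2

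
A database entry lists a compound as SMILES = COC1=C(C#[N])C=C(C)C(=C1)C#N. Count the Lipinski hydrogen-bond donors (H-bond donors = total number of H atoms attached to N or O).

Donors: find every N or O and count the H atoms it carries.
  atom 2 (O): bond orders sum to 2 → 0 H
  atom 6 (N): bond orders sum to 3 → 0 H
  atom 13 (N): bond orders sum to 3 → 0 H
Lipinski HBD = 0.

0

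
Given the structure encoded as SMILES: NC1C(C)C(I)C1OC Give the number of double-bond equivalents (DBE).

1

Degree of unsaturation = (number of rings) + (number of π bonds).
Ring closures in the SMILES: 1.
π bonds: none → 0 DoU from unsaturation.
Total DoU = 1 + 0 = 1.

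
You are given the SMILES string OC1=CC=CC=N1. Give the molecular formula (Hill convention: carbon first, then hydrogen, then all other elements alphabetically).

C5H5NO

Walk through each heavy atom and fill implicit hydrogens from standard valence (C 4, N 3, O 2, S 2, halogen 1):
  atom 1: O, bond orders sum to 1 (valence 2) → 1 H
  atom 2: C, bond orders sum to 4 (valence 4) → 0 H
  atom 3: C, bond orders sum to 3 (valence 4) → 1 H
  atom 4: C, bond orders sum to 3 (valence 4) → 1 H
  atom 5: C, bond orders sum to 3 (valence 4) → 1 H
  atom 6: C, bond orders sum to 3 (valence 4) → 1 H
  atom 7: N, bond orders sum to 3 (valence 3) → 0 H
Totals → C:5, H:5, N:1, O:1.
In Hill order: C5H5NO.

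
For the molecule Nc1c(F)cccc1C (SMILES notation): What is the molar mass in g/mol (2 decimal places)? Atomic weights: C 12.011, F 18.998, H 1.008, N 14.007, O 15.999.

First, the molecular formula is C7H8FN (counting implicit H from valence).
  C: 7 × 12.011 = 84.077
  F: 1 × 18.998 = 18.998
  H: 8 × 1.008 = 8.064
  N: 1 × 14.007 = 14.007
Sum: 7×12.011 + 1×18.998 + 8×1.008 + 1×14.007 = 125.146 → 125.15 g/mol.

125.15 g/mol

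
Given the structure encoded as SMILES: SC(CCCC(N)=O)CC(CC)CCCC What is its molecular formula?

Walk through each heavy atom and fill implicit hydrogens from standard valence (C 4, N 3, O 2, S 2, halogen 1):
  atom 1: S, bond orders sum to 1 (valence 2) → 1 H
  atom 2: C, bond orders sum to 3 (valence 4) → 1 H
  atom 3: C, bond orders sum to 2 (valence 4) → 2 H
  atom 4: C, bond orders sum to 2 (valence 4) → 2 H
  atom 5: C, bond orders sum to 2 (valence 4) → 2 H
  atom 6: C, bond orders sum to 4 (valence 4) → 0 H
  atom 7: N, bond orders sum to 1 (valence 3) → 2 H
  atom 8: O, bond orders sum to 2 (valence 2) → 0 H
  atom 9: C, bond orders sum to 2 (valence 4) → 2 H
  atom 10: C, bond orders sum to 3 (valence 4) → 1 H
  atom 11: C, bond orders sum to 2 (valence 4) → 2 H
  atom 12: C, bond orders sum to 1 (valence 4) → 3 H
  atom 13: C, bond orders sum to 2 (valence 4) → 2 H
  atom 14: C, bond orders sum to 2 (valence 4) → 2 H
  atom 15: C, bond orders sum to 2 (valence 4) → 2 H
  atom 16: C, bond orders sum to 1 (valence 4) → 3 H
Totals → C:13, H:27, N:1, O:1, S:1.

C13H27NOS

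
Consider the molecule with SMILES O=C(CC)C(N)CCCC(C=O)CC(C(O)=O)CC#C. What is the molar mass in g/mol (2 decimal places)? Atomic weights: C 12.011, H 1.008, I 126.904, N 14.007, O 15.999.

First, the molecular formula is C15H23NO4 (counting implicit H from valence).
  C: 15 × 12.011 = 180.165
  H: 23 × 1.008 = 23.184
  N: 1 × 14.007 = 14.007
  O: 4 × 15.999 = 63.996
Sum: 15×12.011 + 23×1.008 + 1×14.007 + 4×15.999 = 281.352 → 281.35 g/mol.

281.35 g/mol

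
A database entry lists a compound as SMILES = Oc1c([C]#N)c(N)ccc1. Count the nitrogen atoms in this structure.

2

Scan the SMILES for N atoms (remember two-letter symbols like Cl and Br are single atoms).
Nitrogen count: 2.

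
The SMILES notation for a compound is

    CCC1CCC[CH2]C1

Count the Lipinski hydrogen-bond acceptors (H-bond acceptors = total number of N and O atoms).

N atoms: 0; O atoms: 0.
Lipinski HBA = 0 + 0 = 0.

0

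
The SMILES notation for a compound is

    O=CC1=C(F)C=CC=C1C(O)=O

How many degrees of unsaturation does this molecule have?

6

Molecular formula: C8H5FO3.
DoU = (2C + 2 + N − H − X) / 2, where X is the halogen count and O/S are ignored.
    = (2·8 + 2 + 0 − 5 − 1) / 2 = 12 / 2 = 6.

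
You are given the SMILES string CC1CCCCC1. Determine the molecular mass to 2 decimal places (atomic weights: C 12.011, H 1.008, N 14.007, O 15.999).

First, the molecular formula is C7H14 (counting implicit H from valence).
  C: 7 × 12.011 = 84.077
  H: 14 × 1.008 = 14.112
Sum: 7×12.011 + 14×1.008 = 98.189 → 98.19 g/mol.

98.19 g/mol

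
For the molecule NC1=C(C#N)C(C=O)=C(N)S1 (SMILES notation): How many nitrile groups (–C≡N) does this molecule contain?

1

The nitrile motif appears at heavy-atom position 4 in the SMILES.
Other groups present: 1 aldehyde, 2 primary amine.
Nitrile count: 1.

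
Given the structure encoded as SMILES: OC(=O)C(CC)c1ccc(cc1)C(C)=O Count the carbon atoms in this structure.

12

Count every carbon token in the SMILES (each C, including those in ring-closure positions and inside branches).
Carbon count: 12.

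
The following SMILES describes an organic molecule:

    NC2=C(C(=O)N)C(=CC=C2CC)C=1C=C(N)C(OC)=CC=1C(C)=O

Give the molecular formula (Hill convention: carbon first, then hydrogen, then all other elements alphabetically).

C18H21N3O3

Walk through each heavy atom and fill implicit hydrogens from standard valence (C 4, N 3, O 2, S 2, halogen 1):
  atom 1: N, bond orders sum to 1 (valence 3) → 2 H
  atom 2: C, bond orders sum to 4 (valence 4) → 0 H
  atom 3: C, bond orders sum to 4 (valence 4) → 0 H
  atom 4: C, bond orders sum to 4 (valence 4) → 0 H
  atom 5: O, bond orders sum to 2 (valence 2) → 0 H
  atom 6: N, bond orders sum to 1 (valence 3) → 2 H
  atom 7: C, bond orders sum to 4 (valence 4) → 0 H
  atom 8: C, bond orders sum to 3 (valence 4) → 1 H
  atom 9: C, bond orders sum to 3 (valence 4) → 1 H
  atom 10: C, bond orders sum to 4 (valence 4) → 0 H
  atom 11: C, bond orders sum to 2 (valence 4) → 2 H
  atom 12: C, bond orders sum to 1 (valence 4) → 3 H
  atom 13: C, bond orders sum to 4 (valence 4) → 0 H
  atom 14: C, bond orders sum to 3 (valence 4) → 1 H
  atom 15: C, bond orders sum to 4 (valence 4) → 0 H
  atom 16: N, bond orders sum to 1 (valence 3) → 2 H
  atom 17: C, bond orders sum to 4 (valence 4) → 0 H
  atom 18: O, bond orders sum to 2 (valence 2) → 0 H
  atom 19: C, bond orders sum to 1 (valence 4) → 3 H
  atom 20: C, bond orders sum to 3 (valence 4) → 1 H
  atom 21: C, bond orders sum to 4 (valence 4) → 0 H
  atom 22: C, bond orders sum to 4 (valence 4) → 0 H
  atom 23: C, bond orders sum to 1 (valence 4) → 3 H
  atom 24: O, bond orders sum to 2 (valence 2) → 0 H
Totals → C:18, H:21, N:3, O:3.
In Hill order: C18H21N3O3.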